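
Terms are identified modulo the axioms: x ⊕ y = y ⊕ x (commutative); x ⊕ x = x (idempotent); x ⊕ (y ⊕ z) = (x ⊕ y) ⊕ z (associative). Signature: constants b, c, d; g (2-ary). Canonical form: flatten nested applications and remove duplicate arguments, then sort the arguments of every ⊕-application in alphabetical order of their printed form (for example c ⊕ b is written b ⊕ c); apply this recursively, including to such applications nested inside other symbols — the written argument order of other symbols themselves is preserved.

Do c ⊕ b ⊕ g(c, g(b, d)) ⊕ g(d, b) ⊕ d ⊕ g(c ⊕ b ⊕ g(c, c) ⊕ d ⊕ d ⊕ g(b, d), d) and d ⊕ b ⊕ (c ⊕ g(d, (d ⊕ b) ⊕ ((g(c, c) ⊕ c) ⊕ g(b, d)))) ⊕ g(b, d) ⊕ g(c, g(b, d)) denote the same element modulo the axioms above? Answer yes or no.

Left:  c ⊕ b ⊕ g(c, g(b, d)) ⊕ g(d, b) ⊕ d ⊕ g(c ⊕ b ⊕ g(c, c) ⊕ d ⊕ d ⊕ g(b, d), d)
  Canonicalize subterm:  g(c ⊕ b ⊕ g(c, c) ⊕ d ⊕ d ⊕ g(b, d), d)  →  g(b ⊕ c ⊕ d ⊕ g(b, d) ⊕ g(c, c), d)
  Order the arguments:  b ⊕ c ⊕ d ⊕ g(b ⊕ c ⊕ d ⊕ g(b, d) ⊕ g(c, c), d) ⊕ g(c, g(b, d)) ⊕ g(d, b)
Right:  d ⊕ b ⊕ (c ⊕ g(d, (d ⊕ b) ⊕ ((g(c, c) ⊕ c) ⊕ g(b, d)))) ⊕ g(b, d) ⊕ g(c, g(b, d))
  Merge nested applications:  d ⊕ b ⊕ c ⊕ g(d, (d ⊕ b) ⊕ ((g(c, c) ⊕ c) ⊕ g(b, d))) ⊕ g(b, d) ⊕ g(c, g(b, d))
  Simplify inside:  g(d, (d ⊕ b) ⊕ ((g(c, c) ⊕ c) ⊕ g(b, d)))  →  g(d, b ⊕ c ⊕ d ⊕ g(b, d) ⊕ g(c, c))
  Sort:  b ⊕ c ⊕ d ⊕ g(b, d) ⊕ g(c, g(b, d)) ⊕ g(d, b ⊕ c ⊕ d ⊕ g(b, d) ⊕ g(c, c))

Answer: no — b ⊕ c ⊕ d ⊕ g(b ⊕ c ⊕ d ⊕ g(b, d) ⊕ g(c, c), d) ⊕ g(c, g(b, d)) ⊕ g(d, b) vs b ⊕ c ⊕ d ⊕ g(b, d) ⊕ g(c, g(b, d)) ⊕ g(d, b ⊕ c ⊕ d ⊕ g(b, d) ⊕ g(c, c))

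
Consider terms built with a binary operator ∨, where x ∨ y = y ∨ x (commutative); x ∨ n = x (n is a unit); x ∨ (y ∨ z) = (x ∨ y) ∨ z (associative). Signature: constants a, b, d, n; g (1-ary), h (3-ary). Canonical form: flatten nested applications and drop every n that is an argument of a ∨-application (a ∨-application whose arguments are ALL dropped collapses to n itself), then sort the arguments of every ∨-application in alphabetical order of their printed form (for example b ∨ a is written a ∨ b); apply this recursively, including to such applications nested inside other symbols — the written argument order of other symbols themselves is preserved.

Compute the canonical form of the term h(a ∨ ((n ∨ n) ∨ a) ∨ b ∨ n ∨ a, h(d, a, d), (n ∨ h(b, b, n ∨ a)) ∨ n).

Descend into:  (n ∨ h(b, b, n ∨ a)) ∨ n
Merge nested applications:  n ∨ h(b, b, n ∨ a) ∨ n
Canonicalize subterm:  h(b, b, n ∨ a)  →  h(b, b, a)
Unit:  drop n (×2)
Order the arguments:  h(b, b, a)
Reassemble:  h(a ∨ a ∨ a ∨ b, h(d, a, d), h(b, b, a))

Answer: h(a ∨ a ∨ a ∨ b, h(d, a, d), h(b, b, a))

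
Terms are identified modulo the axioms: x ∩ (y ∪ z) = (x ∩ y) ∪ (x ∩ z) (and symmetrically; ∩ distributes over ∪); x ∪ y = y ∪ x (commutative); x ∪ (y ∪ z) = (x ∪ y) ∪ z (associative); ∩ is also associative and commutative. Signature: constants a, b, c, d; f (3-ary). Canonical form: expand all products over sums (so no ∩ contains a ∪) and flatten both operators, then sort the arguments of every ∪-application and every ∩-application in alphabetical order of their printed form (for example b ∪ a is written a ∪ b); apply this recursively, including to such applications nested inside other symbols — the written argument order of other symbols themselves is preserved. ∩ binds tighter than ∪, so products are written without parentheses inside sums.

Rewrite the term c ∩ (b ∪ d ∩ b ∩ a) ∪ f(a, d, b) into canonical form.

Distribute:  b ∩ c ∪ a ∩ b ∩ c ∩ d ∪ f(a, d, b)
Order the arguments:  a ∩ b ∩ c ∩ d ∪ b ∩ c ∪ f(a, d, b)

Answer: a ∩ b ∩ c ∩ d ∪ b ∩ c ∪ f(a, d, b)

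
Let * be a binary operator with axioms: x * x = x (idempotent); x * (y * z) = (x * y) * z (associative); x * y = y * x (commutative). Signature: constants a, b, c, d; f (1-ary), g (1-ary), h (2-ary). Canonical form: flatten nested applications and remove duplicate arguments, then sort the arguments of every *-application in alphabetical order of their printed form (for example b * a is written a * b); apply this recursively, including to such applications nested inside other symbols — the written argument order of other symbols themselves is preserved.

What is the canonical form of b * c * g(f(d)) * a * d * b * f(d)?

Idempotence:  drop duplicate b
Order the arguments:  a * b * c * d * f(d) * g(f(d))

Answer: a * b * c * d * f(d) * g(f(d))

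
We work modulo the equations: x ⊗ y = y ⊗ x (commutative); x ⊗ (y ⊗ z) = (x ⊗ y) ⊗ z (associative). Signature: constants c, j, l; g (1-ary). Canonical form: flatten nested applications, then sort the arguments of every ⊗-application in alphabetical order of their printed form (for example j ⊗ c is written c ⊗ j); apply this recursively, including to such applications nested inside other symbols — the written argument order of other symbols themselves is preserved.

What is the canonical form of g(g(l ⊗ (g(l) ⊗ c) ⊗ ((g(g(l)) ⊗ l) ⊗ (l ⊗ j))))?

Answer: g(g(c ⊗ g(g(l)) ⊗ g(l) ⊗ j ⊗ l ⊗ l ⊗ l))

Derivation:
Descend into:  l ⊗ (g(l) ⊗ c) ⊗ ((g(g(l)) ⊗ l) ⊗ (l ⊗ j))
Merge nested applications:  l ⊗ g(l) ⊗ c ⊗ g(g(l)) ⊗ l ⊗ l ⊗ j
Order the arguments:  c ⊗ g(g(l)) ⊗ g(l) ⊗ j ⊗ l ⊗ l ⊗ l
Rebuild:  g(g(c ⊗ g(g(l)) ⊗ g(l) ⊗ j ⊗ l ⊗ l ⊗ l))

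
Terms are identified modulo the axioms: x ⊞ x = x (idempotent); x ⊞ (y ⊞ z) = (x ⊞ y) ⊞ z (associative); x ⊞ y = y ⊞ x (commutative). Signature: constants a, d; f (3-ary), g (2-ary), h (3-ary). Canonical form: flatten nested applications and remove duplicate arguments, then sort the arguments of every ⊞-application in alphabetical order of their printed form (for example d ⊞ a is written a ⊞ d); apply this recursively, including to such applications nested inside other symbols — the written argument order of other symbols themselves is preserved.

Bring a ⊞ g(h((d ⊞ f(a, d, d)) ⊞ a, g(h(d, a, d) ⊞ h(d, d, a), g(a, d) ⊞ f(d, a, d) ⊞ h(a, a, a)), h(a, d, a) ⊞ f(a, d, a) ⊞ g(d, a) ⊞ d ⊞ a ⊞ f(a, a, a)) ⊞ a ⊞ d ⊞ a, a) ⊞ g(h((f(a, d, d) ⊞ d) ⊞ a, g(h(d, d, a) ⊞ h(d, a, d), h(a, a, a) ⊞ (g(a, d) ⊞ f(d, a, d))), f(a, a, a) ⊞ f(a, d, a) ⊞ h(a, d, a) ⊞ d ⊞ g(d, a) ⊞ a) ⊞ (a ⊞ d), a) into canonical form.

Answer: a ⊞ g(a ⊞ d ⊞ h(a ⊞ d ⊞ f(a, d, d), g(h(d, a, d) ⊞ h(d, d, a), f(d, a, d) ⊞ g(a, d) ⊞ h(a, a, a)), a ⊞ d ⊞ f(a, a, a) ⊞ f(a, d, a) ⊞ g(d, a) ⊞ h(a, d, a)), a)

Derivation:
Simplify inside:  g(h((d ⊞ f(a, d, d)) ⊞ a, g(h(d, a, d) ⊞ h(d, d, a), g(a, d) ⊞ f(d, a, d) ⊞ h(a, a, a)), h(a, d, a) ⊞ f(a, d, a) ⊞ g(d, a) ⊞ d ⊞ a ⊞ f(a, a, a)) ⊞ a ⊞ d ⊞ a, a)  →  g(a ⊞ d ⊞ h(a ⊞ d ⊞ f(a, d, d), g(h(d, a, d) ⊞ h(d, d, a), f(d, a, d) ⊞ g(a, d) ⊞ h(a, a, a)), a ⊞ d ⊞ f(a, a, a) ⊞ f(a, d, a) ⊞ g(d, a) ⊞ h(a, d, a)), a)
Simplify inside:  g(h((f(a, d, d) ⊞ d) ⊞ a, g(h(d, d, a) ⊞ h(d, a, d), h(a, a, a) ⊞ (g(a, d) ⊞ f(d, a, d))), f(a, a, a) ⊞ f(a, d, a) ⊞ h(a, d, a) ⊞ d ⊞ g(d, a) ⊞ a) ⊞ (a ⊞ d), a)  →  g(a ⊞ d ⊞ h(a ⊞ d ⊞ f(a, d, d), g(h(d, a, d) ⊞ h(d, d, a), f(d, a, d) ⊞ g(a, d) ⊞ h(a, a, a)), a ⊞ d ⊞ f(a, a, a) ⊞ f(a, d, a) ⊞ g(d, a) ⊞ h(a, d, a)), a)
Deduplicate:  drop duplicate g(a ⊞ d ⊞ h(a ⊞ d ⊞ f(a, d, d), g(h(d, a, d) ⊞ h(d, d, a), f(d, a, d) ⊞ g(a, d) ⊞ h(a, a, a)), a ⊞ d ⊞ f(a, a, a) ⊞ f(a, d, a) ⊞ g(d, a) ⊞ h(a, d, a)), a)
Sort arguments:  a ⊞ g(a ⊞ d ⊞ h(a ⊞ d ⊞ f(a, d, d), g(h(d, a, d) ⊞ h(d, d, a), f(d, a, d) ⊞ g(a, d) ⊞ h(a, a, a)), a ⊞ d ⊞ f(a, a, a) ⊞ f(a, d, a) ⊞ g(d, a) ⊞ h(a, d, a)), a)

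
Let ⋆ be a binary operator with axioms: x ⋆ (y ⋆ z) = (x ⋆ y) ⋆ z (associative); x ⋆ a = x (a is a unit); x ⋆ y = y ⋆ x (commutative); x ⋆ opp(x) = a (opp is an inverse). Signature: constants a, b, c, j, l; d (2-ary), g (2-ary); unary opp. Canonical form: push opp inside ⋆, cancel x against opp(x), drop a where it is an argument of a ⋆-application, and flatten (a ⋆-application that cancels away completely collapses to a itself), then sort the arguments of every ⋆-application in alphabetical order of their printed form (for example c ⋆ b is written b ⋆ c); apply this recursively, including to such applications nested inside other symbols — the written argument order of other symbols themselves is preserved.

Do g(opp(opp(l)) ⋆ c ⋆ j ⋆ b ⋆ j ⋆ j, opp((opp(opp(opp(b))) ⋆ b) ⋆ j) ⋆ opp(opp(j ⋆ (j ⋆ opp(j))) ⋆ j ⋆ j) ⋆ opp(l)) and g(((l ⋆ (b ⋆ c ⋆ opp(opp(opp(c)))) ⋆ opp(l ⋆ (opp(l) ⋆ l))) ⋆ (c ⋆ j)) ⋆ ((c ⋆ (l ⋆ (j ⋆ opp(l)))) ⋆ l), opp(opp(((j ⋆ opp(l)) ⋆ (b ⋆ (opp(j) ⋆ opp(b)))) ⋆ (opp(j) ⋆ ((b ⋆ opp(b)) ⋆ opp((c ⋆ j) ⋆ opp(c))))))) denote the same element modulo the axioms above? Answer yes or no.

Left:  g(opp(opp(l)) ⋆ c ⋆ j ⋆ b ⋆ j ⋆ j, opp((opp(opp(opp(b))) ⋆ b) ⋆ j) ⋆ opp(opp(j ⋆ (j ⋆ opp(j))) ⋆ j ⋆ j) ⋆ opp(l))
  Descend into:  opp((opp(opp(opp(b))) ⋆ b) ⋆ j) ⋆ opp(opp(j ⋆ (j ⋆ opp(j))) ⋆ j ⋆ j) ⋆ opp(l)
  Push opp inside:  distribute opp over ⋆ and collapse double opp
  Cancel:  b cancels
  Collect terms:  opp(j) ⋆ opp(j) ⋆ opp(l)
  Reassemble:  g(b ⋆ c ⋆ j ⋆ j ⋆ j ⋆ l, opp(j) ⋆ opp(j) ⋆ opp(l))
Right:  g(((l ⋆ (b ⋆ c ⋆ opp(opp(opp(c)))) ⋆ opp(l ⋆ (opp(l) ⋆ l))) ⋆ (c ⋆ j)) ⋆ ((c ⋆ (l ⋆ (j ⋆ opp(l)))) ⋆ l), opp(opp(((j ⋆ opp(l)) ⋆ (b ⋆ (opp(j) ⋆ opp(b)))) ⋆ (opp(j) ⋆ ((b ⋆ opp(b)) ⋆ opp((c ⋆ j) ⋆ opp(c)))))))
  Work inside:  ((l ⋆ (b ⋆ c ⋆ opp(opp(opp(c)))) ⋆ opp(l ⋆ (opp(l) ⋆ l))) ⋆ (c ⋆ j)) ⋆ ((c ⋆ (l ⋆ (j ⋆ opp(l)))) ⋆ l)
  Push opp inside:  distribute opp over ⋆ and collapse double opp
  Collect:  l ⋆ b ⋆ c ⋆ c ⋆ j ⋆ j
  Sort:  b ⋆ c ⋆ c ⋆ j ⋆ j ⋆ l
  Rebuild:  g(b ⋆ c ⋆ c ⋆ j ⋆ j ⋆ l, opp(j) ⋆ opp(j) ⋆ opp(l))

Answer: no — g(b ⋆ c ⋆ j ⋆ j ⋆ j ⋆ l, opp(j) ⋆ opp(j) ⋆ opp(l)) vs g(b ⋆ c ⋆ c ⋆ j ⋆ j ⋆ l, opp(j) ⋆ opp(j) ⋆ opp(l))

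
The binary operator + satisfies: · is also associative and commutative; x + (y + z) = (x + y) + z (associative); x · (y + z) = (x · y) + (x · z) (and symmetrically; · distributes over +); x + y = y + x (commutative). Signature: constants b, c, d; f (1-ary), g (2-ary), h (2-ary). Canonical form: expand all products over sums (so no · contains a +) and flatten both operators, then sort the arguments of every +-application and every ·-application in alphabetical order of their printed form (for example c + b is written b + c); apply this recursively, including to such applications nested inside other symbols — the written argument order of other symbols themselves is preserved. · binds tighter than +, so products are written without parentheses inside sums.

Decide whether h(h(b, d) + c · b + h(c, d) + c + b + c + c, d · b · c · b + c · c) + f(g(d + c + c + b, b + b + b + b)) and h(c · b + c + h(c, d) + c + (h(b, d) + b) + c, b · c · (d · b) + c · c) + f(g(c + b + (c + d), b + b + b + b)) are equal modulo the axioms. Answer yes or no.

Left:  h(h(b, d) + c · b + h(c, d) + c + b + c + c, d · b · c · b + c · c) + f(g(d + c + c + b, b + b + b + b))
  Un-nest:  h(b + b · c + c + c + c + h(b, d) + h(c, d), b · b · c · d + c · c) + f(g(b + c + c + d, b + b + b + b))
  Order the arguments:  f(g(b + c + c + d, b + b + b + b)) + h(b + b · c + c + c + c + h(b, d) + h(c, d), b · b · c · d + c · c)
Right:  h(c · b + c + h(c, d) + c + (h(b, d) + b) + c, b · c · (d · b) + c · c) + f(g(c + b + (c + d), b + b + b + b))
  Merge nested applications:  h(b + b · c + c + c + c + h(b, d) + h(c, d), b · b · c · d + c · c) + f(g(b + c + c + d, b + b + b + b))
  Sort:  f(g(b + c + c + d, b + b + b + b)) + h(b + b · c + c + c + c + h(b, d) + h(c, d), b · b · c · d + c · c)

Answer: yes — both canonical forms are f(g(b + c + c + d, b + b + b + b)) + h(b + b · c + c + c + c + h(b, d) + h(c, d), b · b · c · d + c · c)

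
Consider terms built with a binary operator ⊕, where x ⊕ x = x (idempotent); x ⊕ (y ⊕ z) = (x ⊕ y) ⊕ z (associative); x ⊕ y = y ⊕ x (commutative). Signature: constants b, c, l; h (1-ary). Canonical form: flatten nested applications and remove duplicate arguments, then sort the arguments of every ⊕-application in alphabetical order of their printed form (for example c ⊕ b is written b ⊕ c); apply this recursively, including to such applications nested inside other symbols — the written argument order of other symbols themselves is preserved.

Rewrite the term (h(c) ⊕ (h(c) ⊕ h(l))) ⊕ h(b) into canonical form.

Un-nest:  h(c) ⊕ h(c) ⊕ h(l) ⊕ h(b)
Drop duplicates:  drop duplicate h(c)
Order the arguments:  h(b) ⊕ h(c) ⊕ h(l)

Answer: h(b) ⊕ h(c) ⊕ h(l)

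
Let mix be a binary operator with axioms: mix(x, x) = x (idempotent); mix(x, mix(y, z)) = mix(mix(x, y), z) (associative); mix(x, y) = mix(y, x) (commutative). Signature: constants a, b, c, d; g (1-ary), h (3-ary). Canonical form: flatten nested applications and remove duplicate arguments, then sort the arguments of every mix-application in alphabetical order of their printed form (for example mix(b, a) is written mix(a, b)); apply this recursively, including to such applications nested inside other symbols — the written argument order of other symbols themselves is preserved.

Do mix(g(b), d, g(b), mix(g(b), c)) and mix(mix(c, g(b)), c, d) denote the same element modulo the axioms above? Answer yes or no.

Left:  mix(g(b), d, g(b), mix(g(b), c))
  Merge nested applications:  mix(g(b), d, g(b), g(b), c)
  Deduplicate:  drop duplicate g(b), g(b)
  Sort:  mix(c, d, g(b))
Right:  mix(mix(c, g(b)), c, d)
  Un-nest:  mix(c, g(b), c, d)
  Deduplicate:  drop duplicate c
  Sort:  mix(c, d, g(b))

Answer: yes — both canonical forms are mix(c, d, g(b))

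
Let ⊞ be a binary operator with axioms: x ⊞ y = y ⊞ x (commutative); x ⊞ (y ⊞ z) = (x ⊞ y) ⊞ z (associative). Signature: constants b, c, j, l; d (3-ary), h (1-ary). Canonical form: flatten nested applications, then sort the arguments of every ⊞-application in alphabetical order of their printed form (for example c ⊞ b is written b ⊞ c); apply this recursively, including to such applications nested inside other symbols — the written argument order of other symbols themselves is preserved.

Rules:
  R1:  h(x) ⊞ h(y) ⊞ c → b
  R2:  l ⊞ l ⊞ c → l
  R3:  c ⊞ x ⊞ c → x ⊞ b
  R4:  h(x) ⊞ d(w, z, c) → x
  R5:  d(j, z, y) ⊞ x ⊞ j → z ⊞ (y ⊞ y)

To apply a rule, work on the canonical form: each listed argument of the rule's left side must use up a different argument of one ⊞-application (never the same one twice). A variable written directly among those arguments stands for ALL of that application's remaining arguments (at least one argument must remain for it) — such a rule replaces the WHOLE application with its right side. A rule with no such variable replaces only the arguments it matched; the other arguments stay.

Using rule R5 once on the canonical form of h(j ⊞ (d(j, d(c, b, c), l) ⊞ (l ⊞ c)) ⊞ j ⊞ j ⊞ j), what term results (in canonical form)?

Canonical form:  h(c ⊞ d(j, d(c, b, c), l) ⊞ j ⊞ j ⊞ j ⊞ j ⊞ l)
Match R5:  consume d(j, d(c, b, c), l), j;  x := c ⊞ j ⊞ j ⊞ j ⊞ l, y := l, z := d(c, b, c)
The variable takes the whole remainder — replace the entire application.
New term:  h(d(c, b, c) ⊞ l ⊞ l)

Answer: h(d(c, b, c) ⊞ l ⊞ l)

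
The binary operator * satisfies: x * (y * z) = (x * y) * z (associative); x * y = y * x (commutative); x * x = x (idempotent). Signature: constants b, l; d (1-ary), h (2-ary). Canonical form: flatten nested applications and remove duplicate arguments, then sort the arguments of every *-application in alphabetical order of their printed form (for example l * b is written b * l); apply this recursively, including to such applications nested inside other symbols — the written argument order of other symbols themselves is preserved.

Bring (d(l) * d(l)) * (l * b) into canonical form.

Merge nested applications:  d(l) * d(l) * l * b
Drop duplicates:  drop duplicate d(l)
Sort arguments:  b * d(l) * l

Answer: b * d(l) * l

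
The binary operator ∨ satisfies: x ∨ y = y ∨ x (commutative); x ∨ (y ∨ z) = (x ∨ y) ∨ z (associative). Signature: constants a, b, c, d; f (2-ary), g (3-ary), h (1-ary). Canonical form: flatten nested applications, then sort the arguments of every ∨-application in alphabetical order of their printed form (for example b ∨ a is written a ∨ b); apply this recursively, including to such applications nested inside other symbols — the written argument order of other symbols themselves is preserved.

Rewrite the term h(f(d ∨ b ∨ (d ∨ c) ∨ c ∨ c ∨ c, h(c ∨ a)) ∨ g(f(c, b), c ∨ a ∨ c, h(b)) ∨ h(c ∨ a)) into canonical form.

Answer: h(f(b ∨ c ∨ c ∨ c ∨ c ∨ d ∨ d, h(a ∨ c)) ∨ g(f(c, b), a ∨ c ∨ c, h(b)) ∨ h(a ∨ c))

Derivation:
Work inside:  f(d ∨ b ∨ (d ∨ c) ∨ c ∨ c ∨ c, h(c ∨ a)) ∨ g(f(c, b), c ∨ a ∨ c, h(b)) ∨ h(c ∨ a)
Canonicalize subterm:  f(d ∨ b ∨ (d ∨ c) ∨ c ∨ c ∨ c, h(c ∨ a))  →  f(b ∨ c ∨ c ∨ c ∨ c ∨ d ∨ d, h(a ∨ c))
Inside:  g(f(c, b), c ∨ a ∨ c, h(b))  →  g(f(c, b), a ∨ c ∨ c, h(b))
Canonicalize subterm:  h(c ∨ a)  →  h(a ∨ c)
Sort arguments:  f(b ∨ c ∨ c ∨ c ∨ c ∨ d ∨ d, h(a ∨ c)) ∨ g(f(c, b), a ∨ c ∨ c, h(b)) ∨ h(a ∨ c)
Rebuild:  h(f(b ∨ c ∨ c ∨ c ∨ c ∨ d ∨ d, h(a ∨ c)) ∨ g(f(c, b), a ∨ c ∨ c, h(b)) ∨ h(a ∨ c))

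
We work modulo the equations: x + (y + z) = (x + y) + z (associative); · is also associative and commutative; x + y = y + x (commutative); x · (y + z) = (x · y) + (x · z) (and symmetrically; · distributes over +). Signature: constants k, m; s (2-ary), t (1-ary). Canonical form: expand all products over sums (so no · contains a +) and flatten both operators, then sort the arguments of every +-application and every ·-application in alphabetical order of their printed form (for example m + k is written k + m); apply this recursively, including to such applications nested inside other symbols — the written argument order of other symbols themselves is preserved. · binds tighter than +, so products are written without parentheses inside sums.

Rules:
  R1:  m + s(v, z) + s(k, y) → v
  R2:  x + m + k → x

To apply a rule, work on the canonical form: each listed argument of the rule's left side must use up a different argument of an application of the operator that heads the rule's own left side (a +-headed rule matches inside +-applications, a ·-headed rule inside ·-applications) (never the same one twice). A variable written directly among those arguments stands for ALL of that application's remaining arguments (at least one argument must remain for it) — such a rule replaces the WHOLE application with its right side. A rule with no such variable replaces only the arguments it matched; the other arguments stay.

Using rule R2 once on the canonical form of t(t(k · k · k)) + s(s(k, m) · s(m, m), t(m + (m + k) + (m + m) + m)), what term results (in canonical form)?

Answer: s(s(k, m) · s(m, m), t(m + m + m + m)) + t(t(k · k · k))

Derivation:
Canonical form:  s(s(k, m) · s(m, m), t(k + m + m + m + m + m)) + t(t(k · k · k))
Apply R2:  consuming k, m;  x := m + m + m + m
The extension variable absorbs all remaining arguments, so the whole application is rewritten.
Giving:  s(s(k, m) · s(m, m), t(m + m + m + m)) + t(t(k · k · k))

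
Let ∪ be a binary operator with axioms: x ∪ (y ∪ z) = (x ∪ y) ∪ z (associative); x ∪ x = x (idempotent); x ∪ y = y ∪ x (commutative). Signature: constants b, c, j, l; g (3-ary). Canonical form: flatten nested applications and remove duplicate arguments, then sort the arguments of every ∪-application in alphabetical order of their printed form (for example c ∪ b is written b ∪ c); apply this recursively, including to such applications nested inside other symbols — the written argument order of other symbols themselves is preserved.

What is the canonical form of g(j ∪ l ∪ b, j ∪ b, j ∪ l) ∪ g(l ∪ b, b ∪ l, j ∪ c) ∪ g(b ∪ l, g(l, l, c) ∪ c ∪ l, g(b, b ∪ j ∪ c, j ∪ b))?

Answer: g(b ∪ j ∪ l, b ∪ j, j ∪ l) ∪ g(b ∪ l, b ∪ l, c ∪ j) ∪ g(b ∪ l, c ∪ g(l, l, c) ∪ l, g(b, b ∪ c ∪ j, b ∪ j))

Derivation:
Canonicalize subterm:  g(j ∪ l ∪ b, j ∪ b, j ∪ l)  →  g(b ∪ j ∪ l, b ∪ j, j ∪ l)
Canonicalize subterm:  g(l ∪ b, b ∪ l, j ∪ c)  →  g(b ∪ l, b ∪ l, c ∪ j)
Simplify inside:  g(b ∪ l, g(l, l, c) ∪ c ∪ l, g(b, b ∪ j ∪ c, j ∪ b))  →  g(b ∪ l, c ∪ g(l, l, c) ∪ l, g(b, b ∪ c ∪ j, b ∪ j))
Order the arguments:  g(b ∪ j ∪ l, b ∪ j, j ∪ l) ∪ g(b ∪ l, b ∪ l, c ∪ j) ∪ g(b ∪ l, c ∪ g(l, l, c) ∪ l, g(b, b ∪ c ∪ j, b ∪ j))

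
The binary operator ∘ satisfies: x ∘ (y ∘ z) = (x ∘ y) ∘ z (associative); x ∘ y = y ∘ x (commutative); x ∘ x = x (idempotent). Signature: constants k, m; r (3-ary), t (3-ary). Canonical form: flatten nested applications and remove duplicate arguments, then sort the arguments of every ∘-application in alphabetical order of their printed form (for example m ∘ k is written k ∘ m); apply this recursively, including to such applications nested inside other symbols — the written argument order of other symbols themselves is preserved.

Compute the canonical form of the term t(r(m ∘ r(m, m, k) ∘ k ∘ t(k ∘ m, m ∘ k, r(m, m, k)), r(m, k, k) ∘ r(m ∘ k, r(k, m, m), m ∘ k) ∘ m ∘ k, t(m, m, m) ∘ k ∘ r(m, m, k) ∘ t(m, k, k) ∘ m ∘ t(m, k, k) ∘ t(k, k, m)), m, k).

Answer: t(r(k ∘ m ∘ r(m, m, k) ∘ t(k ∘ m, k ∘ m, r(m, m, k)), k ∘ m ∘ r(k ∘ m, r(k, m, m), k ∘ m) ∘ r(m, k, k), k ∘ m ∘ r(m, m, k) ∘ t(k, k, m) ∘ t(m, k, k) ∘ t(m, m, m)), m, k)

Derivation:
Work inside:  t(m, m, m) ∘ k ∘ r(m, m, k) ∘ t(m, k, k) ∘ m ∘ t(m, k, k) ∘ t(k, k, m)
Deduplicate:  drop duplicate t(m, k, k)
Sort arguments:  k ∘ m ∘ r(m, m, k) ∘ t(k, k, m) ∘ t(m, k, k) ∘ t(m, m, m)
Rebuild:  t(r(k ∘ m ∘ r(m, m, k) ∘ t(k ∘ m, k ∘ m, r(m, m, k)), k ∘ m ∘ r(k ∘ m, r(k, m, m), k ∘ m) ∘ r(m, k, k), k ∘ m ∘ r(m, m, k) ∘ t(k, k, m) ∘ t(m, k, k) ∘ t(m, m, m)), m, k)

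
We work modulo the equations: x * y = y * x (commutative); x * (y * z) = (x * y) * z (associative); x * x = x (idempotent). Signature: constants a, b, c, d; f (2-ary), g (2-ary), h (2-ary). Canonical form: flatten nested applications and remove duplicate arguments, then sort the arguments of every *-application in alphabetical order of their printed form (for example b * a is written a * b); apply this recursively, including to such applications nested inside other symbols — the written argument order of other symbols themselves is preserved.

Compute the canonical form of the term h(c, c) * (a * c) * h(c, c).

Answer: a * c * h(c, c)

Derivation:
Merge nested applications:  h(c, c) * a * c * h(c, c)
Deduplicate:  drop duplicate h(c, c)
Order the arguments:  a * c * h(c, c)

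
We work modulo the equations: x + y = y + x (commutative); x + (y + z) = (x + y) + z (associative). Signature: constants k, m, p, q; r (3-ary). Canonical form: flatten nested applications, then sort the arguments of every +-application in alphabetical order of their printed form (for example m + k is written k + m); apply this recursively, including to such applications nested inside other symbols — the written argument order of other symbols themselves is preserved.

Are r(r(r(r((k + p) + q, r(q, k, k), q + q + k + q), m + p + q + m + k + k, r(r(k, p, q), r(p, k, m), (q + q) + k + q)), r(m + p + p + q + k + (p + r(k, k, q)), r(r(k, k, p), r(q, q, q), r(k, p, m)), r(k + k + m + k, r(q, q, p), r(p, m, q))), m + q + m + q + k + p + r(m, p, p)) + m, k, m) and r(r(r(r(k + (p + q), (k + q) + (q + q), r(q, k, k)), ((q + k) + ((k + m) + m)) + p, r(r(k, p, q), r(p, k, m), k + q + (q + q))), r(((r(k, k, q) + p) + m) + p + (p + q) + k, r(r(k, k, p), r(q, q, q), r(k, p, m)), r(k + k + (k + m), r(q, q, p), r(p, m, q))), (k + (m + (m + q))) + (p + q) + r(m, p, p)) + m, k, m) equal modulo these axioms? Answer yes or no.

Left:  r(r(r(r((k + p) + q, r(q, k, k), q + q + k + q), m + p + q + m + k + k, r(r(k, p, q), r(p, k, m), (q + q) + k + q)), r(m + p + p + q + k + (p + r(k, k, q)), r(r(k, k, p), r(q, q, q), r(k, p, m)), r(k + k + m + k, r(q, q, p), r(p, m, q))), m + q + m + q + k + p + r(m, p, p)) + m, k, m)
  Focus inside:  r(r(r((k + p) + q, r(q, k, k), q + q + k + q), m + p + q + m + k + k, r(r(k, p, q), r(p, k, m), (q + q) + k + q)), r(m + p + p + q + k + (p + r(k, k, q)), r(r(k, k, p), r(q, q, q), r(k, p, m)), r(k + k + m + k, r(q, q, p), r(p, m, q))), m + q + m + q + k + p + r(m, p, p)) + m
  Canonicalize subterm:  r(r(r((k + p) + q, r(q, k, k), q + q + k + q), m + p + q + m + k + k, r(r(k, p, q), r(p, k, m), (q + q) + k + q)), r(m + p + p + q + k + (p + r(k, k, q)), r(r(k, k, p), r(q, q, q), r(k, p, m)), r(k + k + m + k, r(q, q, p), r(p, m, q))), m + q + m + q + k + p + r(m, p, p))  →  r(r(r(k + p + q, r(q, k, k), k + q + q + q), k + k + m + m + p + q, r(r(k, p, q), r(p, k, m), k + q + q + q)), r(k + m + p + p + p + q + r(k, k, q), r(r(k, k, p), r(q, q, q), r(k, p, m)), r(k + k + k + m, r(q, q, p), r(p, m, q))), k + m + m + p + q + q + r(m, p, p))
  Sort:  m + r(r(r(k + p + q, r(q, k, k), k + q + q + q), k + k + m + m + p + q, r(r(k, p, q), r(p, k, m), k + q + q + q)), r(k + m + p + p + p + q + r(k, k, q), r(r(k, k, p), r(q, q, q), r(k, p, m)), r(k + k + k + m, r(q, q, p), r(p, m, q))), k + m + m + p + q + q + r(m, p, p))
  Rebuild:  r(m + r(r(r(k + p + q, r(q, k, k), k + q + q + q), k + k + m + m + p + q, r(r(k, p, q), r(p, k, m), k + q + q + q)), r(k + m + p + p + p + q + r(k, k, q), r(r(k, k, p), r(q, q, q), r(k, p, m)), r(k + k + k + m, r(q, q, p), r(p, m, q))), k + m + m + p + q + q + r(m, p, p)), k, m)
Right:  r(r(r(r(k + (p + q), (k + q) + (q + q), r(q, k, k)), ((q + k) + ((k + m) + m)) + p, r(r(k, p, q), r(p, k, m), k + q + (q + q))), r(((r(k, k, q) + p) + m) + p + (p + q) + k, r(r(k, k, p), r(q, q, q), r(k, p, m)), r(k + k + (k + m), r(q, q, p), r(p, m, q))), (k + (m + (m + q))) + (p + q) + r(m, p, p)) + m, k, m)
  Focus inside:  r(r(r(k + (p + q), (k + q) + (q + q), r(q, k, k)), ((q + k) + ((k + m) + m)) + p, r(r(k, p, q), r(p, k, m), k + q + (q + q))), r(((r(k, k, q) + p) + m) + p + (p + q) + k, r(r(k, k, p), r(q, q, q), r(k, p, m)), r(k + k + (k + m), r(q, q, p), r(p, m, q))), (k + (m + (m + q))) + (p + q) + r(m, p, p)) + m
  Canonicalize subterm:  r(r(r(k + (p + q), (k + q) + (q + q), r(q, k, k)), ((q + k) + ((k + m) + m)) + p, r(r(k, p, q), r(p, k, m), k + q + (q + q))), r(((r(k, k, q) + p) + m) + p + (p + q) + k, r(r(k, k, p), r(q, q, q), r(k, p, m)), r(k + k + (k + m), r(q, q, p), r(p, m, q))), (k + (m + (m + q))) + (p + q) + r(m, p, p))  →  r(r(r(k + p + q, k + q + q + q, r(q, k, k)), k + k + m + m + p + q, r(r(k, p, q), r(p, k, m), k + q + q + q)), r(k + m + p + p + p + q + r(k, k, q), r(r(k, k, p), r(q, q, q), r(k, p, m)), r(k + k + k + m, r(q, q, p), r(p, m, q))), k + m + m + p + q + q + r(m, p, p))
  Sort:  m + r(r(r(k + p + q, k + q + q + q, r(q, k, k)), k + k + m + m + p + q, r(r(k, p, q), r(p, k, m), k + q + q + q)), r(k + m + p + p + p + q + r(k, k, q), r(r(k, k, p), r(q, q, q), r(k, p, m)), r(k + k + k + m, r(q, q, p), r(p, m, q))), k + m + m + p + q + q + r(m, p, p))
  Put back:  r(m + r(r(r(k + p + q, k + q + q + q, r(q, k, k)), k + k + m + m + p + q, r(r(k, p, q), r(p, k, m), k + q + q + q)), r(k + m + p + p + p + q + r(k, k, q), r(r(k, k, p), r(q, q, q), r(k, p, m)), r(k + k + k + m, r(q, q, p), r(p, m, q))), k + m + m + p + q + q + r(m, p, p)), k, m)

Answer: no — r(m + r(r(r(k + p + q, r(q, k, k), k + q + q + q), k + k + m + m + p + q, r(r(k, p, q), r(p, k, m), k + q + q + q)), r(k + m + p + p + p + q + r(k, k, q), r(r(k, k, p), r(q, q, q), r(k, p, m)), r(k + k + k + m, r(q, q, p), r(p, m, q))), k + m + m + p + q + q + r(m, p, p)), k, m) vs r(m + r(r(r(k + p + q, k + q + q + q, r(q, k, k)), k + k + m + m + p + q, r(r(k, p, q), r(p, k, m), k + q + q + q)), r(k + m + p + p + p + q + r(k, k, q), r(r(k, k, p), r(q, q, q), r(k, p, m)), r(k + k + k + m, r(q, q, p), r(p, m, q))), k + m + m + p + q + q + r(m, p, p)), k, m)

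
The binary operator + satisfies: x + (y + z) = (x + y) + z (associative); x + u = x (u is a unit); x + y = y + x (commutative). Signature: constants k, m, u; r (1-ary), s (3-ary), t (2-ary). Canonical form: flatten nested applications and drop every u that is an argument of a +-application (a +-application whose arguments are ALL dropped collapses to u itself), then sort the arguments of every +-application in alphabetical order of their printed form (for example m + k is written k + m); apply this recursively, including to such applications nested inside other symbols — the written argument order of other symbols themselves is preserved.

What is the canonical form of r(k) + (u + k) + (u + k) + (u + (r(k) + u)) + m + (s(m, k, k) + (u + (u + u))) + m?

Answer: k + k + m + m + r(k) + r(k) + s(m, k, k)

Derivation:
Un-nest:  r(k) + u + k + u + k + u + r(k) + u + m + s(m, k, k) + u + u + u + m
Drop the unit:  drop u (×7)
Sort:  k + k + m + m + r(k) + r(k) + s(m, k, k)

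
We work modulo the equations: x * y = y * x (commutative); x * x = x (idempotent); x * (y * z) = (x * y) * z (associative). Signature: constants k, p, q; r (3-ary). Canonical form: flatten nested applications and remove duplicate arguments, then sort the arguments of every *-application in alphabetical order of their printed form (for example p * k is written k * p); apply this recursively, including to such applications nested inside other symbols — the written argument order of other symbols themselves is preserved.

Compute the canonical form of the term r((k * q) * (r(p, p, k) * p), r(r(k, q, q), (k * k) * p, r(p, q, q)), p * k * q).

Answer: r(k * p * q * r(p, p, k), r(r(k, q, q), k * p, r(p, q, q)), k * p * q)

Derivation:
Descend into:  (k * q) * (r(p, p, k) * p)
Merge nested applications:  k * q * r(p, p, k) * p
Sort:  k * p * q * r(p, p, k)
Put back:  r(k * p * q * r(p, p, k), r(r(k, q, q), k * p, r(p, q, q)), k * p * q)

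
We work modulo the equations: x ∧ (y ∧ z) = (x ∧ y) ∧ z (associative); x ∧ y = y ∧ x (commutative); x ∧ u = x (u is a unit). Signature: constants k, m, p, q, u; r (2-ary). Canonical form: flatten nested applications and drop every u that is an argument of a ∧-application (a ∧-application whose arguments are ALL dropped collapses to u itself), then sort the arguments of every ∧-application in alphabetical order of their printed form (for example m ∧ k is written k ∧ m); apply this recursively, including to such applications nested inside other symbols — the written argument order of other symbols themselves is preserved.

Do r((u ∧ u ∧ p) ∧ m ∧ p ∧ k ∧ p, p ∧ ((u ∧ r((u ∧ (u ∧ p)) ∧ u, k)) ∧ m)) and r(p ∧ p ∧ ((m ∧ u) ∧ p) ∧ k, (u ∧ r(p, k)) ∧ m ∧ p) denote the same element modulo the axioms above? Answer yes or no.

Left:  r((u ∧ u ∧ p) ∧ m ∧ p ∧ k ∧ p, p ∧ ((u ∧ r((u ∧ (u ∧ p)) ∧ u, k)) ∧ m))
  Descend into:  p ∧ ((u ∧ r((u ∧ (u ∧ p)) ∧ u, k)) ∧ m)
  Un-nest:  p ∧ u ∧ r((u ∧ (u ∧ p)) ∧ u, k) ∧ m
  Canonicalize subterm:  r((u ∧ (u ∧ p)) ∧ u, k)  →  r(p, k)
  Drop the unit:  drop u
  Order the arguments:  m ∧ p ∧ r(p, k)
  Rebuild:  r(k ∧ m ∧ p ∧ p ∧ p, m ∧ p ∧ r(p, k))
Right:  r(p ∧ p ∧ ((m ∧ u) ∧ p) ∧ k, (u ∧ r(p, k)) ∧ m ∧ p)
  Descend into:  p ∧ p ∧ ((m ∧ u) ∧ p) ∧ k
  Un-nest:  p ∧ p ∧ m ∧ u ∧ p ∧ k
  Drop the unit:  drop u
  Sort arguments:  k ∧ m ∧ p ∧ p ∧ p
  Rebuild:  r(k ∧ m ∧ p ∧ p ∧ p, m ∧ p ∧ r(p, k))

Answer: yes — both canonical forms are r(k ∧ m ∧ p ∧ p ∧ p, m ∧ p ∧ r(p, k))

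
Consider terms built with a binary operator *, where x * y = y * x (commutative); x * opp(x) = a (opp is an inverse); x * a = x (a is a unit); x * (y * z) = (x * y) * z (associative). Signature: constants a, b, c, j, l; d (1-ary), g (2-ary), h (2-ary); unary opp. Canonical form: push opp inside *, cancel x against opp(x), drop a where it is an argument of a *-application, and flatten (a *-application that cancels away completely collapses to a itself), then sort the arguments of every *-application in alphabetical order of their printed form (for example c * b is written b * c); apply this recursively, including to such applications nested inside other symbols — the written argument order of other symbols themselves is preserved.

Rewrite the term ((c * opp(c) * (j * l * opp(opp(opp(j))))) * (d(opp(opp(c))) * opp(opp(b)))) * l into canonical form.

Push opp inside:  distribute opp over * and collapse double opp
Cancel inverse pairs:  c cancels; j cancels
Collect:  l * l * d(c) * b
Sort arguments:  b * d(c) * l * l

Answer: b * d(c) * l * l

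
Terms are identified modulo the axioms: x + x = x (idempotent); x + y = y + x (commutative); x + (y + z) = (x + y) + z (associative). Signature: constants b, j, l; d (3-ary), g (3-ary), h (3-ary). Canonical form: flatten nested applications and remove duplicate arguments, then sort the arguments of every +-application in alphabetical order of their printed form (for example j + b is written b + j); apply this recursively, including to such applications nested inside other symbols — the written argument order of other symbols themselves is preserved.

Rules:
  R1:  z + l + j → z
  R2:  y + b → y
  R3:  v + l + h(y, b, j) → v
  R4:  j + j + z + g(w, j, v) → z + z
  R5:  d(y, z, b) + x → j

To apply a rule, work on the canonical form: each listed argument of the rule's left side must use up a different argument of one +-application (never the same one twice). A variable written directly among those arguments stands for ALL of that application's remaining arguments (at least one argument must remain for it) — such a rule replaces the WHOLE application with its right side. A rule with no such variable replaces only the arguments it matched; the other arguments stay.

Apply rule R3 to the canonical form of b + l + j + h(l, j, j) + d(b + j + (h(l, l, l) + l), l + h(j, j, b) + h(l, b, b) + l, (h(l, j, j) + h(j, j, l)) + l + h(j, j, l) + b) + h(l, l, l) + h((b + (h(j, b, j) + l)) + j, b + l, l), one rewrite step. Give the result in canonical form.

Canonical form:  b + d(b + h(l, l, l) + j + l, h(j, j, b) + h(l, b, b) + l, b + h(j, j, l) + h(l, j, j) + l) + h(b + h(j, b, j) + j + l, b + l, l) + h(l, j, j) + h(l, l, l) + j + l
Match R3:  consume h(j, b, j), l;  v := b + j, y := j
The variable takes the whole remainder — replace the entire application.
Giving:  b + d(b + h(l, l, l) + j + l, h(j, j, b) + h(l, b, b) + l, b + h(j, j, l) + h(l, j, j) + l) + h(b + j, b + l, l) + h(l, j, j) + h(l, l, l) + j + l

Answer: b + d(b + h(l, l, l) + j + l, h(j, j, b) + h(l, b, b) + l, b + h(j, j, l) + h(l, j, j) + l) + h(b + j, b + l, l) + h(l, j, j) + h(l, l, l) + j + l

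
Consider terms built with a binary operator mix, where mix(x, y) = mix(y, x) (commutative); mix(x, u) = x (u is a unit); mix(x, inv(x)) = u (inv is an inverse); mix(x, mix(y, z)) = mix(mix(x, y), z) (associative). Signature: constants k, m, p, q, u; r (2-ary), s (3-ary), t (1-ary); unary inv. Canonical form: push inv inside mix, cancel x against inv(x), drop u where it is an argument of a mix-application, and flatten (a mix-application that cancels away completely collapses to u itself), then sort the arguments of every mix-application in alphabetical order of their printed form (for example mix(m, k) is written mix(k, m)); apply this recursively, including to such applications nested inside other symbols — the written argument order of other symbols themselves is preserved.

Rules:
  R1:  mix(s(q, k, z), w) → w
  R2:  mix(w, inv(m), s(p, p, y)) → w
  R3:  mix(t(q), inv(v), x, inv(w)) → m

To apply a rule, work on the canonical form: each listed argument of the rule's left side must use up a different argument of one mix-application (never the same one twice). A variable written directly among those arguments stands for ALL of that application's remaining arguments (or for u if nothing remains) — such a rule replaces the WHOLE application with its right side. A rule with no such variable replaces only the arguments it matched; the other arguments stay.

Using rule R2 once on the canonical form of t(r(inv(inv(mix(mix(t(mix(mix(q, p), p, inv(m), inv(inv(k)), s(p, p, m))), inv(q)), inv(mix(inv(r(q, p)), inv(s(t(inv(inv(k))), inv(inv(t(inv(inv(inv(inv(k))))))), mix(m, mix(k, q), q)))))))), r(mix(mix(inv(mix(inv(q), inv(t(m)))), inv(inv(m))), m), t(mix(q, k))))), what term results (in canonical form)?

Answer: t(r(mix(inv(q), r(q, p), s(t(k), t(k), mix(k, m, q, q)), t(mix(k, p, p, q))), r(mix(m, m, q, t(m)), t(mix(k, q)))))

Derivation:
Canonical form:  t(r(mix(inv(q), r(q, p), s(t(k), t(k), mix(k, m, q, q)), t(mix(inv(m), k, p, p, q, s(p, p, m)))), r(mix(m, m, q, t(m)), t(mix(k, q)))))
Match R2:  consume inv(m), s(p, p, m);  w := mix(k, p, p, q), y := m
The variable takes the whole remainder — replace the entire application.
Giving:  t(r(mix(inv(q), r(q, p), s(t(k), t(k), mix(k, m, q, q)), t(mix(k, p, p, q))), r(mix(m, m, q, t(m)), t(mix(k, q)))))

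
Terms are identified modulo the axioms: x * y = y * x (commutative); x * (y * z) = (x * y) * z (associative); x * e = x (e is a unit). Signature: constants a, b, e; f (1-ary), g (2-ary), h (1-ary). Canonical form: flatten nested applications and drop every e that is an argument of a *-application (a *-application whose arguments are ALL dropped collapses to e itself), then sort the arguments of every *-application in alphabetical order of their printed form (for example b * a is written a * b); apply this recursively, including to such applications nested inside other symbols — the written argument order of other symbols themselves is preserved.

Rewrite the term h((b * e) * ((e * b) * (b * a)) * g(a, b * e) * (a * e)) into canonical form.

Work inside:  (b * e) * ((e * b) * (b * a)) * g(a, b * e) * (a * e)
Flatten:  b * e * e * b * b * a * g(a, b * e) * a * e
Canonicalize subterm:  g(a, b * e)  →  g(a, b)
Drop the unit:  drop e (×3)
Sort:  a * a * b * b * b * g(a, b)
Rebuild:  h(a * a * b * b * b * g(a, b))

Answer: h(a * a * b * b * b * g(a, b))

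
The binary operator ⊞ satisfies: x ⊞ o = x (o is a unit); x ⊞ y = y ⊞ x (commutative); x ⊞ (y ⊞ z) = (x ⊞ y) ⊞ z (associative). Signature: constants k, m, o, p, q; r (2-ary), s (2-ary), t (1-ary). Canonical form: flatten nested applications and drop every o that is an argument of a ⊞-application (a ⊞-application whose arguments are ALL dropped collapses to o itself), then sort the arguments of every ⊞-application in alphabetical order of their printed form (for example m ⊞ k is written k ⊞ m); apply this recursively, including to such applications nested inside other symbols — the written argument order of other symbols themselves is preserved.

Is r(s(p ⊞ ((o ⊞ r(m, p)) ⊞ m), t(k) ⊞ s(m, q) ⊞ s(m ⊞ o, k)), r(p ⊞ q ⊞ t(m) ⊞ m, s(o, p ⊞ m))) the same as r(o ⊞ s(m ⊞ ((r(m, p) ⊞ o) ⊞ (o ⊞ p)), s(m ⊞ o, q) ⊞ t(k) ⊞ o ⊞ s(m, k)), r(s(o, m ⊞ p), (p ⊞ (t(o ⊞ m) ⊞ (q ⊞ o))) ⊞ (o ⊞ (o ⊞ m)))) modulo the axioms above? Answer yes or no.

Left:  r(s(p ⊞ ((o ⊞ r(m, p)) ⊞ m), t(k) ⊞ s(m, q) ⊞ s(m ⊞ o, k)), r(p ⊞ q ⊞ t(m) ⊞ m, s(o, p ⊞ m)))
  Descend into:  t(k) ⊞ s(m, q) ⊞ s(m ⊞ o, k)
  Canonicalize subterm:  s(m ⊞ o, k)  →  s(m, k)
  Sort arguments:  s(m, k) ⊞ s(m, q) ⊞ t(k)
  Rebuild:  r(s(m ⊞ p ⊞ r(m, p), s(m, k) ⊞ s(m, q) ⊞ t(k)), r(m ⊞ p ⊞ q ⊞ t(m), s(o, m ⊞ p)))
Right:  r(o ⊞ s(m ⊞ ((r(m, p) ⊞ o) ⊞ (o ⊞ p)), s(m ⊞ o, q) ⊞ t(k) ⊞ o ⊞ s(m, k)), r(s(o, m ⊞ p), (p ⊞ (t(o ⊞ m) ⊞ (q ⊞ o))) ⊞ (o ⊞ (o ⊞ m))))
  Work inside:  o ⊞ s(m ⊞ ((r(m, p) ⊞ o) ⊞ (o ⊞ p)), s(m ⊞ o, q) ⊞ t(k) ⊞ o ⊞ s(m, k))
  Canonicalize subterm:  s(m ⊞ ((r(m, p) ⊞ o) ⊞ (o ⊞ p)), s(m ⊞ o, q) ⊞ t(k) ⊞ o ⊞ s(m, k))  →  s(m ⊞ p ⊞ r(m, p), s(m, k) ⊞ s(m, q) ⊞ t(k))
  Unit:  drop o
  Sort arguments:  s(m ⊞ p ⊞ r(m, p), s(m, k) ⊞ s(m, q) ⊞ t(k))
  Put back:  r(s(m ⊞ p ⊞ r(m, p), s(m, k) ⊞ s(m, q) ⊞ t(k)), r(s(o, m ⊞ p), m ⊞ p ⊞ q ⊞ t(m)))

Answer: no — r(s(m ⊞ p ⊞ r(m, p), s(m, k) ⊞ s(m, q) ⊞ t(k)), r(m ⊞ p ⊞ q ⊞ t(m), s(o, m ⊞ p))) vs r(s(m ⊞ p ⊞ r(m, p), s(m, k) ⊞ s(m, q) ⊞ t(k)), r(s(o, m ⊞ p), m ⊞ p ⊞ q ⊞ t(m)))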